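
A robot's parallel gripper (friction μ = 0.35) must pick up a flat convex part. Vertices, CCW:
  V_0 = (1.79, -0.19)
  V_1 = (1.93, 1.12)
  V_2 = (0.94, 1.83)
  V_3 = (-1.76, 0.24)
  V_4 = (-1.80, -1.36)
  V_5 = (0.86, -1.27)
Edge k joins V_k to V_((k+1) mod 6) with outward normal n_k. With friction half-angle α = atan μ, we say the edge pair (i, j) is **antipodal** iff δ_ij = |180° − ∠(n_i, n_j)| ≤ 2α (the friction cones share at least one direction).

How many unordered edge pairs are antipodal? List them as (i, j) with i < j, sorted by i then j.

α = atan 0.35 = 19.29°;  2α = 38.58°
n_0 = (+0.9943, -0.1063)
n_1 = (+0.5828, +0.8126)
n_2 = (-0.5074, +0.8617)
n_3 = (-0.9997, +0.0250)
n_4 = (+0.0338, -0.9994)
n_5 = (+0.7578, -0.6525)
  (0,1): δ = 119.55°  ·
  (0,2): δ = 53.41°  ·
  (0,3): δ = 4.67°  ✓
  (0,4): δ = 98.04°  ·
  (0,5): δ = 145.37°  ·
  (1,2): δ = 113.86°  ·
  (1,3): δ = 55.79°  ·
  (1,4): δ = 37.58°  ✓
  (1,5): δ = 84.91°  ·
  (2,3): δ = 121.93°  ·
  (2,4): δ = 28.56°  ✓
  (2,5): δ = 18.77°  ✓
  (3,4): δ = 86.63°  ·
  (3,5): δ = 39.30°  ·
  (4,5): δ = 132.67°  ·
antipodal pairs: 4

count = 4; pairs: (0,3), (1,4), (2,4), (2,5)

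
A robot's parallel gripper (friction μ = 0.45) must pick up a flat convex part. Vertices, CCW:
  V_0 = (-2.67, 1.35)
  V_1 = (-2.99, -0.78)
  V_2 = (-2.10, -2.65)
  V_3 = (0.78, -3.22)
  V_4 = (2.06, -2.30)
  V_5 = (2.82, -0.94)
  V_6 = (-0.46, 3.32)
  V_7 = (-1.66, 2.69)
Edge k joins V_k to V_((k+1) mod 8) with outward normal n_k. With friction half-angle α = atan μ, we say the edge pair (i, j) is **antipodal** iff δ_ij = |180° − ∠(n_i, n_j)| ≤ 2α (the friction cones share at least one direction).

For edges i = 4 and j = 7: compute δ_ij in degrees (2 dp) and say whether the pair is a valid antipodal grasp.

α = atan 0.45 = 24.23°;  2α = 48.46°
edge 4: e_4 = (+0.76, +1.36);  n_4 = (+0.8729, -0.4878)
edge 7: e_7 = (-1.01, -1.34);  n_7 = (-0.7986, +0.6019)
∠(n_4, n_7) = 172.19°
δ = |180° − 172.19°| = 7.81°
7.81° ≤ 2α = 48.46°  →  valid

δ = 7.81°, valid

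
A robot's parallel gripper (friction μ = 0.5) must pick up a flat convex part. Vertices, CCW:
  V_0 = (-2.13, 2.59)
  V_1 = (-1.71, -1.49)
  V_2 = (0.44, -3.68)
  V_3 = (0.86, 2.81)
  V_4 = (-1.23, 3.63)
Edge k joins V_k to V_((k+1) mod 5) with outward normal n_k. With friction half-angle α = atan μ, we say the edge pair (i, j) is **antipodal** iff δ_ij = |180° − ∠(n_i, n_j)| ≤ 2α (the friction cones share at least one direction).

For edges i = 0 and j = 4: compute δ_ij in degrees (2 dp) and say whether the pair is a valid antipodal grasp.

α = atan 0.5 = 26.57°;  2α = 53.13°
edge 0: e_0 = (+0.42, -4.08);  n_0 = (-0.9947, -0.1024)
edge 4: e_4 = (-0.90, -1.04);  n_4 = (-0.7562, +0.6544)
∠(n_0, n_4) = 46.75°
δ = |180° − 46.75°| = 133.25°
133.25° > 2α = 53.13°  →  invalid

δ = 133.25°, invalid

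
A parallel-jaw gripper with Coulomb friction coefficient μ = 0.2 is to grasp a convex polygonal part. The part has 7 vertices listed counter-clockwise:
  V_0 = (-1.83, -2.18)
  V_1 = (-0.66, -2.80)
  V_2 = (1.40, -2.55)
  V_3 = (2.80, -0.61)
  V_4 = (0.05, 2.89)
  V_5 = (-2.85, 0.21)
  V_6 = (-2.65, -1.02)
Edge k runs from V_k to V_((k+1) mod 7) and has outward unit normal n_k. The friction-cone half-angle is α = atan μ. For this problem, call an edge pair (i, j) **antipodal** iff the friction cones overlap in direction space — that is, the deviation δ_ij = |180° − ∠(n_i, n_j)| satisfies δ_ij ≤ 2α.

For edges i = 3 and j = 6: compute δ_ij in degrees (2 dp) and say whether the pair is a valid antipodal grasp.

δ = 2.90°, valid

α = atan 0.2 = 11.31°;  2α = 22.62°
edge 3: e_3 = (-2.75, +3.50);  n_3 = (+0.7863, +0.6178)
edge 6: e_6 = (+0.82, -1.16);  n_6 = (-0.8166, -0.5772)
∠(n_3, n_6) = 177.10°
δ = |180° − 177.10°| = 2.90°
2.90° ≤ 2α = 22.62°  →  valid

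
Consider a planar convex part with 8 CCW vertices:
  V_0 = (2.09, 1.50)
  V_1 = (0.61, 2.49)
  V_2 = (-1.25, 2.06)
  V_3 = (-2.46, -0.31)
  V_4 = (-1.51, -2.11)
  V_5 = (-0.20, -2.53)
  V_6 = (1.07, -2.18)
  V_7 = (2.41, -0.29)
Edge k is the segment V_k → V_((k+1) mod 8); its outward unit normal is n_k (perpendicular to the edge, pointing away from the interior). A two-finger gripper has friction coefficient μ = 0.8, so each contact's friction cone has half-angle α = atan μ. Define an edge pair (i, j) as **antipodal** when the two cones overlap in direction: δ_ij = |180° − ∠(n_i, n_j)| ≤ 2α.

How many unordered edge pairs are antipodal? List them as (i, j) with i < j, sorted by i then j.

count = 13; pairs: (0,3), (0,4), (0,5), (1,3), (1,4), (1,5), (1,6), (2,5), (2,6), (2,7), (3,6), (3,7), (4,7)

α = atan 0.8 = 38.66°;  2α = 77.32°
n_0 = (+0.5560, +0.8312)
n_1 = (-0.2252, +0.9743)
n_2 = (-0.8906, +0.4547)
n_3 = (-0.8844, -0.4668)
n_4 = (-0.3053, -0.9523)
n_5 = (+0.2657, -0.9641)
n_6 = (+0.8158, -0.5784)
n_7 = (+0.9844, +0.1760)
  (0,1): δ = 133.20°  ·
  (0,2): δ = 83.27°  ·
  (0,3): δ = 28.40°  ✓
  (0,4): δ = 16.00°  ✓
  (0,5): δ = 49.19°  ✓
  (0,6): δ = 88.44°  ·
  (0,7): δ = 133.92°  ·
  (1,2): δ = 130.06°  ·
  (1,3): δ = 75.19°  ✓
  (1,4): δ = 30.79°  ✓
  (1,5): δ = 2.39°  ✓
  (1,6): δ = 41.65°  ✓
  (1,7): δ = 87.12°  ·
  (2,3): δ = 125.13°  ·
  (2,4): δ = 80.73°  ·
  (2,5): δ = 47.55°  ✓
  (2,6): δ = 8.29°  ✓
  (2,7): δ = 37.18°  ✓
  (3,4): δ = 135.60°  ·
  (3,5): δ = 102.42°  ·
  (3,6): δ = 63.16°  ✓
  (3,7): δ = 17.69°  ✓
  (4,5): δ = 146.82°  ·
  (4,6): δ = 107.56°  ·
  (4,7): δ = 62.09°  ✓
  (5,6): δ = 140.74°  ·
  (5,7): δ = 95.27°  ·
  (6,7): δ = 134.53°  ·
antipodal pairs: 13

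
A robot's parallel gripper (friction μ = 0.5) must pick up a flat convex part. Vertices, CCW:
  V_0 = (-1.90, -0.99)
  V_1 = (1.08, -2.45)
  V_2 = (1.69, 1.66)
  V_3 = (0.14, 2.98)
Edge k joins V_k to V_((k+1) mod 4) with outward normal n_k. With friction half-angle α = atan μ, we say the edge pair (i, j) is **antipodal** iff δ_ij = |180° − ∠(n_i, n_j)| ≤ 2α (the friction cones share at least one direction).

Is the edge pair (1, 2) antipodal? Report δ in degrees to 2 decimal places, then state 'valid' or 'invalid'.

δ = 121.98°, invalid

α = atan 0.5 = 26.57°;  2α = 53.13°
edge 1: e_1 = (+0.61, +4.11);  n_1 = (+0.9892, -0.1468)
edge 2: e_2 = (-1.55, +1.32);  n_2 = (+0.6484, +0.7613)
∠(n_1, n_2) = 58.02°
δ = |180° − 58.02°| = 121.98°
121.98° > 2α = 53.13°  →  invalid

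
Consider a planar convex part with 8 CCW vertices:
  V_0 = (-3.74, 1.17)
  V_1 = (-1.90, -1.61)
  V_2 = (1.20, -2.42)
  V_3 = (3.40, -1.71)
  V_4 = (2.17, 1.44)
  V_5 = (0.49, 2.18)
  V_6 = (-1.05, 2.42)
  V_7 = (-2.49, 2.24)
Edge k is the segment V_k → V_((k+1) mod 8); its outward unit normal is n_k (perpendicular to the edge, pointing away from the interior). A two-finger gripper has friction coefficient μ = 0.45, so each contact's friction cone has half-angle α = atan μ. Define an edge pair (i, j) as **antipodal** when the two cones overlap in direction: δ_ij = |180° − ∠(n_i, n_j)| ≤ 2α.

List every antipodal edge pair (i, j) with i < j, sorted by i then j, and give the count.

α = atan 0.45 = 24.23°;  2α = 48.46°
n_0 = (-0.8339, -0.5519)
n_1 = (-0.2528, -0.9675)
n_2 = (+0.3071, -0.9517)
n_3 = (+0.9315, +0.3637)
n_4 = (+0.4031, +0.9152)
n_5 = (+0.1540, +0.9881)
n_6 = (-0.1240, +0.9923)
n_7 = (-0.6503, +0.7597)
  (0,1): δ = 138.14°  ·
  (0,2): δ = 105.61°  ·
  (0,3): δ = 12.17°  ✓
  (0,4): δ = 32.73°  ✓
  (0,5): δ = 47.64°  ✓
  (0,6): δ = 63.63°  ·
  (0,7): δ = 97.06°  ·
  (1,2): δ = 147.47°  ·
  (1,3): δ = 54.03°  ·
  (1,4): δ = 9.13°  ✓
  (1,5): δ = 5.79°  ✓
  (1,6): δ = 21.77°  ✓
  (1,7): δ = 55.21°  ·
  (2,3): δ = 86.56°  ·
  (2,4): δ = 41.66°  ✓
  (2,5): δ = 26.74°  ✓
  (2,6): δ = 10.76°  ✓
  (2,7): δ = 22.68°  ✓
  (3,4): δ = 135.10°  ·
  (3,5): δ = 120.19°  ·
  (3,6): δ = 104.20°  ·
  (3,7): δ = 70.77°  ·
  (4,5): δ = 165.09°  ·
  (4,6): δ = 149.10°  ·
  (4,7): δ = 115.66°  ·
  (5,6): δ = 164.02°  ·
  (5,7): δ = 130.58°  ·
  (6,7): δ = 146.56°  ·
antipodal pairs: 10

count = 10; pairs: (0,3), (0,4), (0,5), (1,4), (1,5), (1,6), (2,4), (2,5), (2,6), (2,7)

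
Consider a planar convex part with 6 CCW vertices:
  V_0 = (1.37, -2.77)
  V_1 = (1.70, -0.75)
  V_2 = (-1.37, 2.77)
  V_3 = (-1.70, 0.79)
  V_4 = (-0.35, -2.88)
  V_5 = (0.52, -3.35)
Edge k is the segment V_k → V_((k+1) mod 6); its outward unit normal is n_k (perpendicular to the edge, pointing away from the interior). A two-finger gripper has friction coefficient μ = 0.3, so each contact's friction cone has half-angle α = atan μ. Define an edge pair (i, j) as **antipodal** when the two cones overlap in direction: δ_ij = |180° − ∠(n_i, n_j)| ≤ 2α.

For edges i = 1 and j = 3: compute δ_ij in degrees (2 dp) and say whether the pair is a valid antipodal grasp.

α = atan 0.3 = 16.70°;  2α = 33.40°
edge 1: e_1 = (-3.07, +3.52);  n_1 = (+0.7536, +0.6573)
edge 3: e_3 = (+1.35, -3.67);  n_3 = (-0.9385, -0.3452)
∠(n_1, n_3) = 159.10°
δ = |180° − 159.10°| = 20.90°
20.90° ≤ 2α = 33.40°  →  valid

δ = 20.90°, valid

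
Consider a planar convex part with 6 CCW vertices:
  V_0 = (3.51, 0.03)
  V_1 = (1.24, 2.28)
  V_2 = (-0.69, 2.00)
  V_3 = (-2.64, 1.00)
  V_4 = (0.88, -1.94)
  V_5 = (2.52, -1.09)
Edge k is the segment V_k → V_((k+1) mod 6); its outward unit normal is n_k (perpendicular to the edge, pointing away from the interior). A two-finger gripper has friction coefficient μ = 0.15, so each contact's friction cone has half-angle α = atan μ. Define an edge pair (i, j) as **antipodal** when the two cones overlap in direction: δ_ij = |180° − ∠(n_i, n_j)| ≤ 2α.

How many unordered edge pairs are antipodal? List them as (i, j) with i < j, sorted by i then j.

count = 2; pairs: (0,3), (2,4)

α = atan 0.15 = 8.53°;  2α = 17.06°
n_0 = (+0.7040, +0.7102)
n_1 = (-0.1436, +0.9896)
n_2 = (-0.4563, +0.8898)
n_3 = (-0.6410, -0.7675)
n_4 = (+0.4602, -0.8878)
n_5 = (+0.7493, -0.6623)
  (0,1): δ = 127.00°  ·
  (0,2): δ = 108.10°  ·
  (0,3): δ = 4.88°  ✓
  (0,4): δ = 72.14°  ·
  (0,5): δ = 93.27°  ·
  (1,2): δ = 161.11°  ·
  (1,3): δ = 48.12°  ·
  (1,4): δ = 19.14°  ·
  (1,5): δ = 40.27°  ·
  (2,3): δ = 67.02°  ·
  (2,4): δ = 0.25°  ✓
  (2,5): δ = 21.38°  ·
  (3,4): δ = 112.73°  ·
  (3,5): δ = 91.60°  ·
  (4,5): δ = 158.87°  ·
antipodal pairs: 2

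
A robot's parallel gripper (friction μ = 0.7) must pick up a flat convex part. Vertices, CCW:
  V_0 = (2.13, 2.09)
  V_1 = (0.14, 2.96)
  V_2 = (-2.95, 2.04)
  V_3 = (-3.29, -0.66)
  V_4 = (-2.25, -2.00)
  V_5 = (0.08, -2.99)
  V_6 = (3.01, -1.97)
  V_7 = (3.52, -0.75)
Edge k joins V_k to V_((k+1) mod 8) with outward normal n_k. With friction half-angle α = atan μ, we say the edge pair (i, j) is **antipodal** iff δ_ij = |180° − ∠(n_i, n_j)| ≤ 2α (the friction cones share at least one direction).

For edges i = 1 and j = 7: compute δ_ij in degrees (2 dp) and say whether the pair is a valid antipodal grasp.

δ = 99.50°, invalid

α = atan 0.7 = 34.99°;  2α = 69.98°
edge 1: e_1 = (-3.09, -0.92);  n_1 = (-0.2854, +0.9584)
edge 7: e_7 = (-1.39, +2.84);  n_7 = (+0.8982, +0.4396)
∠(n_1, n_7) = 80.50°
δ = |180° − 80.50°| = 99.50°
99.50° > 2α = 69.98°  →  invalid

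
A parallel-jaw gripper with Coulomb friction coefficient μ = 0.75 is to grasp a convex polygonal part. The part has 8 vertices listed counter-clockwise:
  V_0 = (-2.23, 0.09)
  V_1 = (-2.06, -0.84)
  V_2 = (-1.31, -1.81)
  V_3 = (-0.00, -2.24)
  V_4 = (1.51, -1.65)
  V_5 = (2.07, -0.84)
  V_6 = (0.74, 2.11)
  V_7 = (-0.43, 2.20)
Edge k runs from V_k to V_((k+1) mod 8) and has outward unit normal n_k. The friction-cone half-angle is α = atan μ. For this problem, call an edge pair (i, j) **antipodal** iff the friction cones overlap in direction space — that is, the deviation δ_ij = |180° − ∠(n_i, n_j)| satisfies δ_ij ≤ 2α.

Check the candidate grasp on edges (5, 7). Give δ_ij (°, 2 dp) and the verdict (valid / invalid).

δ = 64.73°, valid

α = atan 0.75 = 36.87°;  2α = 73.74°
edge 5: e_5 = (-1.33, +2.95);  n_5 = (+0.9116, +0.4110)
edge 7: e_7 = (-1.80, -2.11);  n_7 = (-0.7608, +0.6490)
∠(n_5, n_7) = 115.27°
δ = |180° − 115.27°| = 64.73°
64.73° ≤ 2α = 73.74°  →  valid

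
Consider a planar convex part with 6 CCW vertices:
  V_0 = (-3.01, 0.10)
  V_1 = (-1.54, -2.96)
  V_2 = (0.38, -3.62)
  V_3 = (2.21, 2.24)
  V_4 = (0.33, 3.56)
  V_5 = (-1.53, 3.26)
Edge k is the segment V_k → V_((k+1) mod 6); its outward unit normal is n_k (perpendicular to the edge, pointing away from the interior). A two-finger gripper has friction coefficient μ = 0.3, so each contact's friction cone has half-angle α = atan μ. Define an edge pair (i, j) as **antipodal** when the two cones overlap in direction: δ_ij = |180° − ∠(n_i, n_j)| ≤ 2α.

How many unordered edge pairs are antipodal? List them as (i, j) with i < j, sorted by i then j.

α = atan 0.3 = 16.70°;  2α = 33.40°
n_0 = (-0.9014, -0.4330)
n_1 = (-0.3251, -0.9457)
n_2 = (+0.9545, -0.2981)
n_3 = (+0.5746, +0.8184)
n_4 = (-0.1592, +0.9872)
n_5 = (-0.9056, +0.4241)
  (0,1): δ = 134.63°  ·
  (0,2): δ = 43.00°  ·
  (0,3): δ = 29.27°  ✓
  (0,4): δ = 73.50°  ·
  (0,5): δ = 129.24°  ·
  (1,2): δ = 88.37°  ·
  (1,3): δ = 16.10°  ✓
  (1,4): δ = 28.13°  ✓
  (1,5): δ = 83.87°  ·
  (2,3): δ = 107.73°  ·
  (2,4): δ = 63.49°  ·
  (2,5): δ = 7.75°  ✓
  (3,4): δ = 135.76°  ·
  (3,5): δ = 80.02°  ·
  (4,5): δ = 124.26°  ·
antipodal pairs: 4

count = 4; pairs: (0,3), (1,3), (1,4), (2,5)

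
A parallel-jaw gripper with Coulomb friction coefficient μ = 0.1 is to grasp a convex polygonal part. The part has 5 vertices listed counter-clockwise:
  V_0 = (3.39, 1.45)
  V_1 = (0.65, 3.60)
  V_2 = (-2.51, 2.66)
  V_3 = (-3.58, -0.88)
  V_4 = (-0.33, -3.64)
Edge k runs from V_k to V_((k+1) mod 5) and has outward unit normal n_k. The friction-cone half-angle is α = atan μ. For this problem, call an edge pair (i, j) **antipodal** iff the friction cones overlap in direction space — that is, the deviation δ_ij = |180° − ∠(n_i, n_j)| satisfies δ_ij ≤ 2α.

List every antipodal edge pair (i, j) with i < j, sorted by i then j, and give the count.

count = 1; pairs: (0,3)

α = atan 0.1 = 5.71°;  2α = 11.42°
n_0 = (+0.6173, +0.7867)
n_1 = (-0.2851, +0.9585)
n_2 = (-0.9572, +0.2893)
n_3 = (-0.6473, -0.7622)
n_4 = (+0.8074, -0.5901)
  (0,1): δ = 125.31°  ·
  (0,2): δ = 68.70°  ·
  (0,3): δ = 2.22°  ✓
  (0,4): δ = 91.96°  ·
  (1,2): δ = 123.38°  ·
  (1,3): δ = 56.91°  ·
  (1,4): δ = 37.27°  ·
  (2,3): δ = 113.52°  ·
  (2,4): δ = 19.34°  ·
  (3,4): δ = 85.82°  ·
antipodal pairs: 1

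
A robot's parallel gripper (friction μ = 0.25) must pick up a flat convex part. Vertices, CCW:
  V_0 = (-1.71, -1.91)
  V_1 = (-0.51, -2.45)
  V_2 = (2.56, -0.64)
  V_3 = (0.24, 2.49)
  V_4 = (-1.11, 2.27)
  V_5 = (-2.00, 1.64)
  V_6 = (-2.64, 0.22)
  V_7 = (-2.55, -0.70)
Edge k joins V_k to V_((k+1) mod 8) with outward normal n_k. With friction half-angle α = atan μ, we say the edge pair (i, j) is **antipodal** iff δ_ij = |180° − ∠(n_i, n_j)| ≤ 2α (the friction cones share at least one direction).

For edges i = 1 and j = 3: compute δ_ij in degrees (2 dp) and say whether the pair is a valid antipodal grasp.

α = atan 0.25 = 14.04°;  2α = 28.07°
edge 1: e_1 = (+3.07, +1.81);  n_1 = (+0.5079, -0.8614)
edge 3: e_3 = (-1.35, -0.22);  n_3 = (-0.1608, +0.9870)
∠(n_1, n_3) = 158.73°
δ = |180° − 158.73°| = 21.27°
21.27° ≤ 2α = 28.07°  →  valid

δ = 21.27°, valid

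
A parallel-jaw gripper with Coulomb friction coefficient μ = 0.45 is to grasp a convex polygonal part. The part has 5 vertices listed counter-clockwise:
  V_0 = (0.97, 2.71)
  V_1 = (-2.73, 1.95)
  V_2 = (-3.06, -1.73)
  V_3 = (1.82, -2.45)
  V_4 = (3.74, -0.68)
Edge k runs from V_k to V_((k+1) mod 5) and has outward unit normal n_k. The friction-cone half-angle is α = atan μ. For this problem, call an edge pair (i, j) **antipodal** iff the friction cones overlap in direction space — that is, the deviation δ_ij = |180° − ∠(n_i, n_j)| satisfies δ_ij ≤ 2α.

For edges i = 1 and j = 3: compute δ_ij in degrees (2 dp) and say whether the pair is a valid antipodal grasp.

α = atan 0.45 = 24.23°;  2α = 48.46°
edge 1: e_1 = (-0.33, -3.68);  n_1 = (-0.9960, +0.0893)
edge 3: e_3 = (+1.92, +1.77);  n_3 = (+0.6778, -0.7352)
∠(n_1, n_3) = 137.80°
δ = |180° − 137.80°| = 42.20°
42.20° ≤ 2α = 48.46°  →  valid

δ = 42.20°, valid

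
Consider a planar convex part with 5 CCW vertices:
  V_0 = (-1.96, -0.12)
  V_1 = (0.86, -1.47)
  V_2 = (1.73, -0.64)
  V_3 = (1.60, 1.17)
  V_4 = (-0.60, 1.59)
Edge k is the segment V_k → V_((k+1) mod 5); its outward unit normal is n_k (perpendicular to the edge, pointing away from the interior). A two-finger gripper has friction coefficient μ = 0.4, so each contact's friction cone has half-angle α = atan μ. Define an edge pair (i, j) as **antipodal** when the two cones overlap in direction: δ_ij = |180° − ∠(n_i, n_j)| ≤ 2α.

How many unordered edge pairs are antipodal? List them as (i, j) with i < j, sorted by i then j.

count = 3; pairs: (0,3), (1,4), (2,4)

α = atan 0.4 = 21.80°;  2α = 43.60°
n_0 = (-0.4318, -0.9020)
n_1 = (+0.6903, -0.7235)
n_2 = (+0.9974, +0.0716)
n_3 = (+0.1875, +0.9823)
n_4 = (-0.7827, +0.6225)
  (0,1): δ = 110.77°  ·
  (0,2): δ = 60.31°  ·
  (0,3): δ = 14.77°  ✓
  (0,4): δ = 77.09°  ·
  (1,2): δ = 129.54°  ·
  (1,3): δ = 54.46°  ·
  (1,4): δ = 7.85°  ✓
  (2,3): δ = 104.92°  ·
  (2,4): δ = 42.60°  ✓
  (3,4): δ = 117.69°  ·
antipodal pairs: 3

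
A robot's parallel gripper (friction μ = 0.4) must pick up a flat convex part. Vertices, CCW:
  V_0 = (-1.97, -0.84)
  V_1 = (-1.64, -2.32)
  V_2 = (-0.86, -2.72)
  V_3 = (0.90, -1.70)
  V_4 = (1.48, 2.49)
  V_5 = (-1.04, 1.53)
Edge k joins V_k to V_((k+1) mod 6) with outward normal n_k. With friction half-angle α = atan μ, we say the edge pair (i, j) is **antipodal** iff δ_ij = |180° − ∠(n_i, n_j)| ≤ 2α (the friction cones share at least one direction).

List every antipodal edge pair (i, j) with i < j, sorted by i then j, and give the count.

count = 4; pairs: (0,3), (2,4), (2,5), (3,5)

α = atan 0.4 = 21.80°;  2α = 43.60°
n_0 = (-0.9760, -0.2176)
n_1 = (-0.4563, -0.8898)
n_2 = (+0.5014, -0.8652)
n_3 = (+0.9906, -0.1371)
n_4 = (-0.3560, +0.9345)
n_5 = (-0.9309, +0.3653)
  (0,1): δ = 129.72°  ·
  (0,2): δ = 72.48°  ·
  (0,3): δ = 20.45°  ✓
  (0,4): δ = 98.28°  ·
  (0,5): δ = 146.00°  ·
  (1,2): δ = 122.76°  ·
  (1,3): δ = 70.73°  ·
  (1,4): δ = 48.00°  ·
  (1,5): δ = 95.72°  ·
  (2,3): δ = 127.98°  ·
  (2,4): δ = 9.24°  ✓
  (2,5): δ = 38.48°  ✓
  (3,4): δ = 61.26°  ·
  (3,5): δ = 13.54°  ✓
  (4,5): δ = 132.28°  ·
antipodal pairs: 4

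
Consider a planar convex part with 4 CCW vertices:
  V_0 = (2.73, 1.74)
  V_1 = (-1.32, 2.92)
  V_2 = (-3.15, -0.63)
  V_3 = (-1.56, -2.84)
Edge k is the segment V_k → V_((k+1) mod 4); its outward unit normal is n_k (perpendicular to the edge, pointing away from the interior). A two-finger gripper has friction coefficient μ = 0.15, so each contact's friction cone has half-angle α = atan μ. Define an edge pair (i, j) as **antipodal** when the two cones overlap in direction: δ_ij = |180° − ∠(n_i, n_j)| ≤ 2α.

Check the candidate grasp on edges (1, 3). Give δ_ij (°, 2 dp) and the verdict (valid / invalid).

α = atan 0.15 = 8.53°;  2α = 17.06°
edge 1: e_1 = (-1.83, -3.55);  n_1 = (-0.8889, +0.4582)
edge 3: e_3 = (+4.29, +4.58);  n_3 = (+0.7298, -0.6836)
∠(n_1, n_3) = 164.14°
δ = |180° − 164.14°| = 15.86°
15.86° ≤ 2α = 17.06°  →  valid

δ = 15.86°, valid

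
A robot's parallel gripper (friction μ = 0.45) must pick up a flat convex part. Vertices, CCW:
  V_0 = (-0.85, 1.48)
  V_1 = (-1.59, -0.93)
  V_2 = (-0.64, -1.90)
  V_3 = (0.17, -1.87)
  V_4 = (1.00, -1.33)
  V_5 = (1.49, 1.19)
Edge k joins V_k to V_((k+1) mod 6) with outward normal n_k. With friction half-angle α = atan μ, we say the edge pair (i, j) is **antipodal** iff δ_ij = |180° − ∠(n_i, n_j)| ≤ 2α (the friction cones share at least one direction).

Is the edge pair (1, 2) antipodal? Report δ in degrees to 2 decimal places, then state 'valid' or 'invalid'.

δ = 132.28°, invalid

α = atan 0.45 = 24.23°;  2α = 48.46°
edge 1: e_1 = (+0.95, -0.97);  n_1 = (-0.7144, -0.6997)
edge 2: e_2 = (+0.81, +0.03);  n_2 = (+0.0370, -0.9993)
∠(n_1, n_2) = 47.72°
δ = |180° − 47.72°| = 132.28°
132.28° > 2α = 48.46°  →  invalid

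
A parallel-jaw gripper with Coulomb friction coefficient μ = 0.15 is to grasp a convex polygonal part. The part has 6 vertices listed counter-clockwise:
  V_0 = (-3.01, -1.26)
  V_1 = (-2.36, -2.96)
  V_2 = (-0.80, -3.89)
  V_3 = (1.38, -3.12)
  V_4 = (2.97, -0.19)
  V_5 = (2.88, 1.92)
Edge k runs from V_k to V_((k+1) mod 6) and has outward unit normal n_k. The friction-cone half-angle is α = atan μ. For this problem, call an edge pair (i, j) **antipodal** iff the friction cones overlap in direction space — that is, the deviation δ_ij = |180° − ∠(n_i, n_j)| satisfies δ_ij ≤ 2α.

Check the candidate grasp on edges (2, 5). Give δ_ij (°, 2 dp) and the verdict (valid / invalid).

δ = 8.91°, valid

α = atan 0.15 = 8.53°;  2α = 17.06°
edge 2: e_2 = (+2.18, +0.77);  n_2 = (+0.3330, -0.9429)
edge 5: e_5 = (-5.89, -3.18);  n_5 = (-0.4751, +0.8799)
∠(n_2, n_5) = 171.09°
δ = |180° − 171.09°| = 8.91°
8.91° ≤ 2α = 17.06°  →  valid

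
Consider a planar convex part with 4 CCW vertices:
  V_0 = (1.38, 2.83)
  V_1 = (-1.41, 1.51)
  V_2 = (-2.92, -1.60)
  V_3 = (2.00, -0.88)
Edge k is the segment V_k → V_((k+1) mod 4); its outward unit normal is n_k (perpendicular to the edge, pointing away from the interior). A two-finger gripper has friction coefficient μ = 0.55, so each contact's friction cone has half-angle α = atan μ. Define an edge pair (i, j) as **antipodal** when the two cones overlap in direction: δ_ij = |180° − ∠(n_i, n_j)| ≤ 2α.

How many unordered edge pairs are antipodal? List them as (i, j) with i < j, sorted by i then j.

count = 3; pairs: (0,2), (1,2), (1,3)

α = atan 0.55 = 28.81°;  2α = 57.62°
n_0 = (-0.4277, +0.9039)
n_1 = (-0.8996, +0.4368)
n_2 = (+0.1448, -0.9895)
n_3 = (+0.9863, +0.1648)
  (0,1): δ = 141.22°  ·
  (0,2): δ = 16.99°  ✓
  (0,3): δ = 74.17°  ·
  (1,2): δ = 55.78°  ✓
  (1,3): δ = 35.39°  ✓
  (2,3): δ = 88.84°  ·
antipodal pairs: 3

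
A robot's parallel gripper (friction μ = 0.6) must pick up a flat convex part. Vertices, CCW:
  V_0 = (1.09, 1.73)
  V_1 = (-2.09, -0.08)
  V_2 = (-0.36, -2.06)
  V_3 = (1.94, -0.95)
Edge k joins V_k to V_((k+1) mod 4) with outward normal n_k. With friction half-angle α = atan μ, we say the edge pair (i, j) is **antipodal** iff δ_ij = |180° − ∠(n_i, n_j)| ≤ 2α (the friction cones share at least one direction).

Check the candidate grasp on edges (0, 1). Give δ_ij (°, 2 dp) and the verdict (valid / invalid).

δ = 78.50°, invalid

α = atan 0.6 = 30.96°;  2α = 61.93°
edge 0: e_0 = (-3.18, -1.81);  n_0 = (-0.4947, +0.8691)
edge 1: e_1 = (+1.73, -1.98);  n_1 = (-0.7530, -0.6580)
∠(n_0, n_1) = 101.50°
δ = |180° − 101.50°| = 78.50°
78.50° > 2α = 61.93°  →  invalid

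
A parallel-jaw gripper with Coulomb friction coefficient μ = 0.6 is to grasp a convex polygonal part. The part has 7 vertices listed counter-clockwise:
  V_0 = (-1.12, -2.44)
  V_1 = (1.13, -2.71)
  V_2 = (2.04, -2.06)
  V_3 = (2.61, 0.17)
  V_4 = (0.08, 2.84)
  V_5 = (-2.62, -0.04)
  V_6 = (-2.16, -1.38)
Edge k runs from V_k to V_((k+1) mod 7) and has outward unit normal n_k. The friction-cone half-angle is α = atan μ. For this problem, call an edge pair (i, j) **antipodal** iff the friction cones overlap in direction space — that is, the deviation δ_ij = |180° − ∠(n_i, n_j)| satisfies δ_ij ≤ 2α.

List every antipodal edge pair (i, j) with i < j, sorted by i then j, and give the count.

α = atan 0.6 = 30.96°;  2α = 61.93°
n_0 = (-0.1191, -0.9929)
n_1 = (+0.5812, -0.8137)
n_2 = (+0.9689, -0.2476)
n_3 = (+0.7259, +0.6878)
n_4 = (-0.7295, +0.6839)
n_5 = (-0.9458, -0.3247)
n_6 = (-0.7138, -0.7003)
  (0,1): δ = 137.62°  ·
  (0,2): δ = 97.50°  ·
  (0,3): δ = 39.70°  ✓
  (0,4): δ = 53.69°  ✓
  (0,5): δ = 115.79°  ·
  (0,6): δ = 141.30°  ·
  (1,2): δ = 139.88°  ·
  (1,3): δ = 82.08°  ·
  (1,4): δ = 11.31°  ✓
  (1,5): δ = 73.41°  ·
  (1,6): δ = 98.92°  ·
  (2,3): δ = 122.20°  ·
  (2,4): δ = 28.81°  ✓
  (2,5): δ = 33.28°  ✓
  (2,6): δ = 58.79°  ✓
  (3,4): δ = 86.61°  ·
  (3,5): δ = 24.51°  ✓
  (3,6): δ = 1.00°  ✓
  (4,5): δ = 117.90°  ·
  (4,6): δ = 92.39°  ·
  (5,6): δ = 154.49°  ·
antipodal pairs: 8

count = 8; pairs: (0,3), (0,4), (1,4), (2,4), (2,5), (2,6), (3,5), (3,6)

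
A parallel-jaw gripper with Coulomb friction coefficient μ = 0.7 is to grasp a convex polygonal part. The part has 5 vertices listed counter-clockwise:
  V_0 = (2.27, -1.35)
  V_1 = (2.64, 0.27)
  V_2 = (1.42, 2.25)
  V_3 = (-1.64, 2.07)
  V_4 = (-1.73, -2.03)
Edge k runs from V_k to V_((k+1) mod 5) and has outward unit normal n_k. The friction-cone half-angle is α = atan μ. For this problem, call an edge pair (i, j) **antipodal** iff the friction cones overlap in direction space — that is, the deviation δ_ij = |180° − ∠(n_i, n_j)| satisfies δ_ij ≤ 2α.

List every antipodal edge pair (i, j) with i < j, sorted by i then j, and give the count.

count = 4; pairs: (0,3), (1,3), (1,4), (2,4)

α = atan 0.7 = 34.99°;  2α = 69.98°
n_0 = (+0.9749, -0.2227)
n_1 = (+0.8514, +0.5246)
n_2 = (-0.0587, +0.9983)
n_3 = (-0.9998, +0.0219)
n_4 = (+0.1676, -0.9859)
  (0,1): δ = 135.49°  ·
  (0,2): δ = 73.77°  ·
  (0,3): δ = 11.61°  ✓
  (0,4): δ = 112.51°  ·
  (1,2): δ = 118.27°  ·
  (1,3): δ = 32.90°  ✓
  (1,4): δ = 68.01°  ✓
  (2,3): δ = 94.62°  ·
  (2,4): δ = 6.28°  ✓
  (3,4): δ = 79.09°  ·
antipodal pairs: 4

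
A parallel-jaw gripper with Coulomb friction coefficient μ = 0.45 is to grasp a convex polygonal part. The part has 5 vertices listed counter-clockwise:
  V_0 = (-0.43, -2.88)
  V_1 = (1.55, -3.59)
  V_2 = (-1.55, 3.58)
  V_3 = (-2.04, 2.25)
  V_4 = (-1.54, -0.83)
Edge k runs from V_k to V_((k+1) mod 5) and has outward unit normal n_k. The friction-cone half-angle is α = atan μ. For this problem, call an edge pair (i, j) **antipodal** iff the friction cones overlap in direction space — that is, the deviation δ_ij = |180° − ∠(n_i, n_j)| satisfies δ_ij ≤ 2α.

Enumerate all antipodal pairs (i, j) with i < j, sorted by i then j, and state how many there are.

α = atan 0.45 = 24.23°;  2α = 48.46°
n_0 = (-0.3375, -0.9413)
n_1 = (+0.9179, +0.3969)
n_2 = (-0.9383, +0.3457)
n_3 = (-0.9871, -0.1602)
n_4 = (-0.8794, -0.4761)
  (0,1): δ = 46.89°  ✓
  (0,2): δ = 89.50°  ·
  (0,3): δ = 118.95°  ·
  (0,4): δ = 138.16°  ·
  (1,2): δ = 43.61°  ✓
  (1,3): δ = 14.16°  ✓
  (1,4): δ = 5.05°  ✓
  (2,3): δ = 150.55°  ·
  (2,4): δ = 131.34°  ·
  (3,4): δ = 160.79°  ·
antipodal pairs: 4

count = 4; pairs: (0,1), (1,2), (1,3), (1,4)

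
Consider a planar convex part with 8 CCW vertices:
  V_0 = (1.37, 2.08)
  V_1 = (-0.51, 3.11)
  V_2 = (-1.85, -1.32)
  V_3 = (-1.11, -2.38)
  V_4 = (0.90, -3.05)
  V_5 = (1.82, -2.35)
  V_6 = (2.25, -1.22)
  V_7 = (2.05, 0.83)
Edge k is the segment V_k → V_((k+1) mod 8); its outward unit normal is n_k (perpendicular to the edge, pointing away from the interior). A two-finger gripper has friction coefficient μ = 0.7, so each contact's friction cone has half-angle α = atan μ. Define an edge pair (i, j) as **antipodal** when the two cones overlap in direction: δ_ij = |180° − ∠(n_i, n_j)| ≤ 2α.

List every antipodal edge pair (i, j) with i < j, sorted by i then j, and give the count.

count = 12; pairs: (0,2), (0,3), (0,4), (1,4), (1,5), (1,6), (1,7), (2,5), (2,6), (2,7), (3,6), (3,7)

α = atan 0.7 = 34.99°;  2α = 69.98°
n_0 = (+0.4805, +0.8770)
n_1 = (-0.9572, +0.2895)
n_2 = (-0.8200, -0.5724)
n_3 = (-0.3162, -0.9487)
n_4 = (+0.6055, -0.7958)
n_5 = (+0.9346, -0.3557)
n_6 = (+0.9953, +0.0971)
n_7 = (+0.8784, +0.4779)
  (0,1): δ = 78.11°  ·
  (0,2): δ = 26.36°  ✓
  (0,3): δ = 10.28°  ✓
  (0,4): δ = 65.98°  ✓
  (0,5): δ = 97.88°  ·
  (0,6): δ = 124.29°  ·
  (0,7): δ = 147.26°  ·
  (1,2): δ = 128.25°  ·
  (1,3): δ = 91.61°  ·
  (1,4): δ = 35.90°  ✓
  (1,5): δ = 4.00°  ✓
  (1,6): δ = 22.40°  ✓
  (1,7): δ = 45.38°  ✓
  (2,3): δ = 143.35°  ·
  (2,4): δ = 87.65°  ·
  (2,5): δ = 55.75°  ✓
  (2,6): δ = 29.35°  ✓
  (2,7): δ = 6.37°  ✓
  (3,4): δ = 124.30°  ·
  (3,5): δ = 92.40°  ·
  (3,6): δ = 65.99°  ✓
  (3,7): δ = 43.02°  ✓
  (4,5): δ = 148.10°  ·
  (4,6): δ = 121.69°  ·
  (4,7): δ = 98.72°  ·
  (5,6): δ = 153.59°  ·
  (5,7): δ = 130.62°  ·
  (6,7): δ = 157.03°  ·
antipodal pairs: 12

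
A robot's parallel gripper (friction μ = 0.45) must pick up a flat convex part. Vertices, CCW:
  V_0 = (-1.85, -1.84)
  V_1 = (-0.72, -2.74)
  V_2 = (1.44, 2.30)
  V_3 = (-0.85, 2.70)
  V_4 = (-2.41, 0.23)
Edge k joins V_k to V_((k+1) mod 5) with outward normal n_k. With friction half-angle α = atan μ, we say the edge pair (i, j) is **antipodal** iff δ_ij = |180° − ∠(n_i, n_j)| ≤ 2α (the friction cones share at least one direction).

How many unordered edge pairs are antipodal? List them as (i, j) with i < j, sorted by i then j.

count = 3; pairs: (0,2), (1,3), (1,4)

α = atan 0.45 = 24.23°;  2α = 48.46°
n_0 = (-0.6230, -0.7822)
n_1 = (+0.9191, -0.3939)
n_2 = (+0.1721, +0.9851)
n_3 = (-0.8455, +0.5340)
n_4 = (-0.9653, -0.2611)
  (0,1): δ = 74.66°  ·
  (0,2): δ = 28.63°  ✓
  (0,3): δ = 96.26°  ·
  (0,4): δ = 143.67°  ·
  (1,2): δ = 76.71°  ·
  (1,3): δ = 9.08°  ✓
  (1,4): δ = 38.34°  ✓
  (2,3): δ = 112.37°  ·
  (2,4): δ = 64.95°  ·
  (3,4): δ = 132.59°  ·
antipodal pairs: 3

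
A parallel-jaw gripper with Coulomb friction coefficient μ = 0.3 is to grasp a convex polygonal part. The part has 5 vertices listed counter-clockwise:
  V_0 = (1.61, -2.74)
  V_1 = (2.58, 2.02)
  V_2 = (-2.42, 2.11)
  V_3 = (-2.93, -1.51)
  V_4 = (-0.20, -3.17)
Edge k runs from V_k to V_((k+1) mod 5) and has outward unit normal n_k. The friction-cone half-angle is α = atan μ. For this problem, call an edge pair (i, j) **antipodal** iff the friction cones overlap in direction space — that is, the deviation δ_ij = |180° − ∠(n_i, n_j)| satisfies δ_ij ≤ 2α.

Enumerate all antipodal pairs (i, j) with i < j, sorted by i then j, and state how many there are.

α = atan 0.3 = 16.70°;  2α = 33.40°
n_0 = (+0.9799, -0.1997)
n_1 = (+0.0180, +0.9998)
n_2 = (-0.9902, +0.1395)
n_3 = (-0.5195, -0.8544)
n_4 = (+0.2311, -0.9729)
  (0,1): δ = 79.51°  ·
  (0,2): δ = 3.50°  ✓
  (0,3): δ = 70.22°  ·
  (0,4): δ = 114.88°  ·
  (1,2): δ = 96.99°  ·
  (1,3): δ = 30.27°  ✓
  (1,4): δ = 14.40°  ✓
  (2,3): δ = 113.28°  ·
  (2,4): δ = 68.62°  ·
  (3,4): δ = 135.33°  ·
antipodal pairs: 3

count = 3; pairs: (0,2), (1,3), (1,4)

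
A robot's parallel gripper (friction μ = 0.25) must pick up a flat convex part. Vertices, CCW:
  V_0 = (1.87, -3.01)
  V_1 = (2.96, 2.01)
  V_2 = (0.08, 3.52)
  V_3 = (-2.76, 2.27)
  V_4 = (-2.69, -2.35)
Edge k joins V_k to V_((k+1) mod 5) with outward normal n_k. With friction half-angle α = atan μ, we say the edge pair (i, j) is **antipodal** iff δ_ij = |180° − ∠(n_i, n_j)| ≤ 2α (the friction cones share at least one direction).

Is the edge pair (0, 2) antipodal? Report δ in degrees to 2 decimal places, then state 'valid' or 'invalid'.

α = atan 0.25 = 14.04°;  2α = 28.07°
edge 0: e_0 = (+1.09, +5.02);  n_0 = (+0.9772, -0.2122)
edge 2: e_2 = (-2.84, -1.25);  n_2 = (-0.4028, +0.9153)
∠(n_0, n_2) = 126.01°
δ = |180° − 126.01°| = 53.99°
53.99° > 2α = 28.07°  →  invalid

δ = 53.99°, invalid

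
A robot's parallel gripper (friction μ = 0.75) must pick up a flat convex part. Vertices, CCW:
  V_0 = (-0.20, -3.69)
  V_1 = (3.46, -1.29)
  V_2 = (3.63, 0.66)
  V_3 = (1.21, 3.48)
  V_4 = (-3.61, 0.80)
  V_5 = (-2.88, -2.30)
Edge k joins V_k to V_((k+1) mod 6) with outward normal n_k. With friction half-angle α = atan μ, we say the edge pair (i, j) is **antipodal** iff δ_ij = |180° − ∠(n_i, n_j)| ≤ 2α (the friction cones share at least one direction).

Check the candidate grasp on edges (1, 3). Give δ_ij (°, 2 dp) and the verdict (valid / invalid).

δ = 55.94°, valid

α = atan 0.75 = 36.87°;  2α = 73.74°
edge 1: e_1 = (+0.17, +1.95);  n_1 = (+0.9962, -0.0869)
edge 3: e_3 = (-4.82, -2.68);  n_3 = (-0.4860, +0.8740)
∠(n_1, n_3) = 124.06°
δ = |180° − 124.06°| = 55.94°
55.94° ≤ 2α = 73.74°  →  valid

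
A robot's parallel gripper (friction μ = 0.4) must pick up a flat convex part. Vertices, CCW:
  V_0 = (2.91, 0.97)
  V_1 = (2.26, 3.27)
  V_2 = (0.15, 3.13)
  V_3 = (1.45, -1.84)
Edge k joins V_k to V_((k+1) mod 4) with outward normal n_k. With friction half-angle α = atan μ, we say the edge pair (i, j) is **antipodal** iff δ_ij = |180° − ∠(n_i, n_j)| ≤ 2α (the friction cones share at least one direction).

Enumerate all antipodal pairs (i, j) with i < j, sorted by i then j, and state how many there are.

count = 2; pairs: (0,2), (2,3)

α = atan 0.4 = 21.80°;  2α = 43.60°
n_0 = (+0.9623, +0.2720)
n_1 = (-0.0662, +0.9978)
n_2 = (-0.9675, -0.2531)
n_3 = (+0.8874, -0.4611)
  (0,1): δ = 101.98°  ·
  (0,2): δ = 1.12°  ✓
  (0,3): δ = 136.76°  ·
  (1,2): δ = 79.14°  ·
  (1,3): δ = 58.75°  ·
  (2,3): δ = 42.11°  ✓
antipodal pairs: 2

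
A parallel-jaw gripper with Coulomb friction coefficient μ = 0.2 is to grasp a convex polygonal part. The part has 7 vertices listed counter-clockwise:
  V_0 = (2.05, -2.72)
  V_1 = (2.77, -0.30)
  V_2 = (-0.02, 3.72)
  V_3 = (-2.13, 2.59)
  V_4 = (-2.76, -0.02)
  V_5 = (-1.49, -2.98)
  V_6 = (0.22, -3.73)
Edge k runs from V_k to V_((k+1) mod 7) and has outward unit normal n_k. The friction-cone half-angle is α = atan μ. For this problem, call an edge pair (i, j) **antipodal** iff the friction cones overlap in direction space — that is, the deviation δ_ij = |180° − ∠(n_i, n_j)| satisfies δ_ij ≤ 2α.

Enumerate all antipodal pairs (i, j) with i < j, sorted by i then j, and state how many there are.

count = 3; pairs: (0,3), (1,4), (2,6)

α = atan 0.2 = 11.31°;  2α = 22.62°
n_0 = (+0.9585, -0.2852)
n_1 = (+0.8215, +0.5702)
n_2 = (-0.4721, +0.8815)
n_3 = (-0.9721, +0.2346)
n_4 = (-0.9190, -0.3943)
n_5 = (-0.4017, -0.9158)
n_6 = (+0.4832, -0.8755)
  (0,1): δ = 128.67°  ·
  (0,2): δ = 45.26°  ·
  (0,3): δ = 3.00°  ✓
  (0,4): δ = 39.79°  ·
  (0,5): δ = 82.89°  ·
  (0,6): δ = 135.46°  ·
  (1,2): δ = 96.59°  ·
  (1,3): δ = 48.33°  ·
  (1,4): δ = 11.54°  ✓
  (1,5): δ = 31.56°  ·
  (1,6): δ = 84.13°  ·
  (2,3): δ = 131.74°  ·
  (2,4): δ = 94.95°  ·
  (2,5): δ = 51.85°  ·
  (2,6): δ = 0.72°  ✓
  (3,4): δ = 143.21°  ·
  (3,5): δ = 100.11°  ·
  (3,6): δ = 47.53°  ·
  (4,5): δ = 136.90°  ·
  (4,6): δ = 84.33°  ·
  (5,6): δ = 127.42°  ·
antipodal pairs: 3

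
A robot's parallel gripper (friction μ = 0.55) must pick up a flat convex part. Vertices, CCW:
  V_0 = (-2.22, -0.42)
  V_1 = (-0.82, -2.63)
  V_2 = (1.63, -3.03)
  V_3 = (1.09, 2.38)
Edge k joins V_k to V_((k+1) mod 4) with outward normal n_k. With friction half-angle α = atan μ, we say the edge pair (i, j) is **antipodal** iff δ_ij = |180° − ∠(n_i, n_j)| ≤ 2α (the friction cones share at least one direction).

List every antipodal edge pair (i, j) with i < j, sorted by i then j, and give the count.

α = atan 0.55 = 28.81°;  2α = 57.62°
n_0 = (-0.8448, -0.5351)
n_1 = (-0.1611, -0.9869)
n_2 = (+0.9951, +0.0993)
n_3 = (-0.6458, +0.7635)
  (0,1): δ = 131.63°  ·
  (0,2): δ = 26.65°  ✓
  (0,3): δ = 97.87°  ·
  (1,2): δ = 75.03°  ·
  (1,3): δ = 49.50°  ✓
  (2,3): δ = 55.47°  ✓
antipodal pairs: 3

count = 3; pairs: (0,2), (1,3), (2,3)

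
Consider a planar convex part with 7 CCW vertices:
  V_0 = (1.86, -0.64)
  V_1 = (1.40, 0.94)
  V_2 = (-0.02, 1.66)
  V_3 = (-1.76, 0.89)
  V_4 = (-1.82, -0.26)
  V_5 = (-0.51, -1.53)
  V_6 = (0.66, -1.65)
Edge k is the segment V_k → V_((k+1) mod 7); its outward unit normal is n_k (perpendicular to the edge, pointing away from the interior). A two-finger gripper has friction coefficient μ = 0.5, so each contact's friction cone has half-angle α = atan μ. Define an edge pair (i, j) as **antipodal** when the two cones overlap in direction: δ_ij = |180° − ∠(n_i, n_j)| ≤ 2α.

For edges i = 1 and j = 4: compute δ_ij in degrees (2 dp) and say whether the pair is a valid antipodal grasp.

α = atan 0.5 = 26.57°;  2α = 53.13°
edge 1: e_1 = (-1.42, +0.72);  n_1 = (+0.4522, +0.8919)
edge 4: e_4 = (+1.31, -1.27);  n_4 = (-0.6961, -0.7180)
∠(n_1, n_4) = 162.78°
δ = |180° − 162.78°| = 17.22°
17.22° ≤ 2α = 53.13°  →  valid

δ = 17.22°, valid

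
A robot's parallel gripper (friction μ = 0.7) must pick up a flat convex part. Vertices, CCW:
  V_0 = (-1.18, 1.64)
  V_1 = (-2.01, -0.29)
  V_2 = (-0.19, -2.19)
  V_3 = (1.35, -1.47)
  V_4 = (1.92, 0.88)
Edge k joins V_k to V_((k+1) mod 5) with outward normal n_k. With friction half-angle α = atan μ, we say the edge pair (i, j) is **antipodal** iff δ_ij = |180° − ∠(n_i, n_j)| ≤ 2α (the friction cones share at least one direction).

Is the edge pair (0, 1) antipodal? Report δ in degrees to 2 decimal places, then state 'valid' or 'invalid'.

α = atan 0.7 = 34.99°;  2α = 69.98°
edge 0: e_0 = (-0.83, -1.93);  n_0 = (-0.9187, +0.3951)
edge 1: e_1 = (+1.82, -1.90);  n_1 = (-0.7221, -0.6917)
∠(n_0, n_1) = 67.04°
δ = |180° − 67.04°| = 112.96°
112.96° > 2α = 69.98°  →  invalid

δ = 112.96°, invalid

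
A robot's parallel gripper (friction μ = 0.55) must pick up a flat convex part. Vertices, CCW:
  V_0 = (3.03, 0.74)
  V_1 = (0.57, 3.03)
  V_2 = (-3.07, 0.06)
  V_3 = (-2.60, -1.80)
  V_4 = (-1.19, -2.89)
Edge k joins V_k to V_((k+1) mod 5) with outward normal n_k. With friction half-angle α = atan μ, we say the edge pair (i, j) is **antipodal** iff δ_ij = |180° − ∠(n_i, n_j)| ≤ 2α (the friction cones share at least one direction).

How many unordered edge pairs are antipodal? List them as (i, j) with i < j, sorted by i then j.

count = 3; pairs: (0,2), (0,3), (1,4)

α = atan 0.55 = 28.81°;  2α = 57.62°
n_0 = (+0.6814, +0.7319)
n_1 = (-0.6322, +0.7748)
n_2 = (-0.9695, -0.2450)
n_3 = (-0.6116, -0.7912)
n_4 = (+0.6521, -0.7581)
  (0,1): δ = 97.84°  ·
  (0,2): δ = 32.87°  ✓
  (0,3): δ = 5.24°  ✓
  (0,4): δ = 83.65°  ·
  (1,2): δ = 115.03°  ·
  (1,3): δ = 76.92°  ·
  (1,4): δ = 1.49°  ✓
  (2,3): δ = 141.89°  ·
  (2,4): δ = 63.48°  ·
  (3,4): δ = 101.59°  ·
antipodal pairs: 3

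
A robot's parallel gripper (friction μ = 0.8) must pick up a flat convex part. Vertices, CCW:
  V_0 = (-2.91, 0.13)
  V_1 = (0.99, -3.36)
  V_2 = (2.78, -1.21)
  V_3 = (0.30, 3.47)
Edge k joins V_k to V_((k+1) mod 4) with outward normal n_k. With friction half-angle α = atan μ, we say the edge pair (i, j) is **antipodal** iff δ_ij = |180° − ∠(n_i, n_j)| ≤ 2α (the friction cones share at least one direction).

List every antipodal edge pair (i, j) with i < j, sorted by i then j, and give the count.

count = 3; pairs: (0,2), (1,3), (2,3)

α = atan 0.8 = 38.66°;  2α = 77.32°
n_0 = (-0.6669, -0.7452)
n_1 = (+0.7685, -0.6398)
n_2 = (+0.8836, +0.4682)
n_3 = (-0.7210, +0.6929)
  (0,1): δ = 87.95°  ·
  (0,2): δ = 20.26°  ✓
  (0,3): δ = 87.96°  ·
  (1,2): δ = 112.30°  ·
  (1,3): δ = 4.08°  ✓
  (2,3): δ = 71.78°  ✓
antipodal pairs: 3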